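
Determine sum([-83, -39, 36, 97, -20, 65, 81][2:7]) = slice → [36, 97, -20, 65, 81]
36 + 97 + (-20) + 65 + 81
= 259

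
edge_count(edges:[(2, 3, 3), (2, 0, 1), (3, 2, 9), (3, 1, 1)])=4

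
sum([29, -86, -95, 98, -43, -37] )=-134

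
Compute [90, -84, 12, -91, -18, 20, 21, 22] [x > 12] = keep x where x > 12: 90✓, -84✗, 12✗, -91✗, -18✗, 20✓, 21✓, 22✓
= [90, 20, 21, 22]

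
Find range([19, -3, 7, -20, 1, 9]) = 39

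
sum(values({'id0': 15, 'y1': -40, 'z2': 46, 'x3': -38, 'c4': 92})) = 15 + (-40) + 46 + (-38) + 92
= 75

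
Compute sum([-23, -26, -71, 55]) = (-23) + (-26) + (-71) + 55
= -65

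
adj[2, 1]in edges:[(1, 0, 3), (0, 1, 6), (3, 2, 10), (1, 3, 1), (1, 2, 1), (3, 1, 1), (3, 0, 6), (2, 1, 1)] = 1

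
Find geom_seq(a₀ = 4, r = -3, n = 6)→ [4, -12, 36, -108, 324, -972]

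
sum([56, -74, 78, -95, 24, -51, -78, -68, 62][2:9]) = -128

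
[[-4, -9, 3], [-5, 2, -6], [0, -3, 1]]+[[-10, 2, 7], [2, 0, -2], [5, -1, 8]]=[[-14, -7, 10], [-3, 2, -8], [5, -4, 9]]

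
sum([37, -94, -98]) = 37 + (-94) + (-98)
= -155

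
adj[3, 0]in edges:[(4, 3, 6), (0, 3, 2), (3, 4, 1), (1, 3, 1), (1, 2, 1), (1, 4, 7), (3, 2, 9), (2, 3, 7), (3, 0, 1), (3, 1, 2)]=1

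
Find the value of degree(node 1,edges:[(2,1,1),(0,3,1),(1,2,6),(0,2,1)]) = incident: (2,1), (1,2)
= 2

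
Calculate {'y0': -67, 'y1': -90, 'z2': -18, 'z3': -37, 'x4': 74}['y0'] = -67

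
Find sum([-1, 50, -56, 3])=(-1) + 50 + (-56) + 3
= -4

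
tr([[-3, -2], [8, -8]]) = -11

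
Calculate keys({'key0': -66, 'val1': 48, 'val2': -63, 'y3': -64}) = ['key0', 'val1', 'val2', 'y3']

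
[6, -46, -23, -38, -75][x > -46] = [6, -23, -38]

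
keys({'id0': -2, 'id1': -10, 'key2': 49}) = ['id0', 'id1', 'key2']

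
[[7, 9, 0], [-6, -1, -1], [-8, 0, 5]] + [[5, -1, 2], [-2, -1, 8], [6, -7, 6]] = [[12, 8, 2], [-8, -2, 7], [-2, -7, 11]]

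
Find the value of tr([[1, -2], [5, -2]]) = diagonal: 1 + (-2)
= -1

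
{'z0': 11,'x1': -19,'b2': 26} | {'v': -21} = {'z0': 11, 'x1': -19, 'b2': 26, 'v': -21}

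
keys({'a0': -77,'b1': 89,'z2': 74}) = ['a0', 'b1', 'z2']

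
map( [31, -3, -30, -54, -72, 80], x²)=(31)²=961, (-3)²=9, (-30)²=900, (-54)²=2916, (-72)²=5184, (80)²=6400
= [961, 9, 900, 2916, 5184, 6400]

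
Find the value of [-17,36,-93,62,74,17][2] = -93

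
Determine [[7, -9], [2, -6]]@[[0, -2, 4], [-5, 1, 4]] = [[45, -23, -8], [30, -10, -16]]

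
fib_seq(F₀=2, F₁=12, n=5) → [2, 12, 14, 26, 40]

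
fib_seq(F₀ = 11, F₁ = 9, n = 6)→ F_2 = F_1 + F_0 = 20
F_3 = F_2 + F_1 = 29
F_4 = F_3 + F_2 = 49
...
= [11, 9, 20, 29, 49, 78]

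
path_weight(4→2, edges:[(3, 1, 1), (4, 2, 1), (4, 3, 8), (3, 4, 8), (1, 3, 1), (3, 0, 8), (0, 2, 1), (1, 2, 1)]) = 1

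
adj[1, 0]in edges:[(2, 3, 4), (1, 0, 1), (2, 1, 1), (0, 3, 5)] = 1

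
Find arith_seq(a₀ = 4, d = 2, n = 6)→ a_0 = 4 + 0*2 = 4
a_1 = 4 + 1*2 = 6
a_2 = 4 + 2*2 = 8
...
= [4, 6, 8, 10, 12, 14]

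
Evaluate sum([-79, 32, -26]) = -73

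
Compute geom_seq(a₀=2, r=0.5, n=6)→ a_0 = 2*0.5^0 = 2.0
a_1 = 2*0.5^1 = 1.0
a_2 = 2*0.5^2 = 0.5
...
= [2.0, 1.0, 0.5, 0.25, 0.125, 0.0625]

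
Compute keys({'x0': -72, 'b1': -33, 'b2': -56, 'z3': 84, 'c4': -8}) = ['x0', 'b1', 'b2', 'z3', 'c4']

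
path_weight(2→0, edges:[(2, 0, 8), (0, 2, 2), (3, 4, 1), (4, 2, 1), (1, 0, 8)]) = w(2→0)=8
= 8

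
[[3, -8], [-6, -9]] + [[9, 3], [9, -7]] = [[12, -5], [3, -16]]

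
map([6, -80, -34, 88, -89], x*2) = [12, -160, -68, 176, -178]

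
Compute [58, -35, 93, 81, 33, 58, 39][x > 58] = [93, 81]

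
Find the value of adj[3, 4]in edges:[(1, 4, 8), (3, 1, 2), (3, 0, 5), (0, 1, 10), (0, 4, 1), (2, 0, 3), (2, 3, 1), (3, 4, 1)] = 1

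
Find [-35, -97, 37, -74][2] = 37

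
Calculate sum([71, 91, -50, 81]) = 193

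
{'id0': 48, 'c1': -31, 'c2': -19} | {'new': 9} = {'id0': 48, 'c1': -31, 'c2': -19, 'new': 9}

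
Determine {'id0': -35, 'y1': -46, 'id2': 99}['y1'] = -46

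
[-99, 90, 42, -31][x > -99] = [90, 42, -31]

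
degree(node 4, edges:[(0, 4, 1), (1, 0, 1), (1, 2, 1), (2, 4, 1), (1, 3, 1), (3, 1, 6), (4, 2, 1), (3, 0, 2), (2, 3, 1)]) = 3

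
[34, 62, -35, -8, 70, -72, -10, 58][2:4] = [-35, -8]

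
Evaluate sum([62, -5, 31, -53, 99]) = 62 + (-5) + 31 + (-53) + 99
= 134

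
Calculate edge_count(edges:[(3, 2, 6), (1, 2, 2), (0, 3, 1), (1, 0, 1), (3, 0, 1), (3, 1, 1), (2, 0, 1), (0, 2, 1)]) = 8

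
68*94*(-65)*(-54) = 22435920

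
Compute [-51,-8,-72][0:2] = [-51, -8]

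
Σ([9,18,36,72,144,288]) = 9 + 18 + 36 + 72 + 144 + 288
= 567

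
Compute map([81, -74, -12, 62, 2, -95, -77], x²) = [6561, 5476, 144, 3844, 4, 9025, 5929]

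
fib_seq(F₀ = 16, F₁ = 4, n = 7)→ [16, 4, 20, 24, 44, 68, 112]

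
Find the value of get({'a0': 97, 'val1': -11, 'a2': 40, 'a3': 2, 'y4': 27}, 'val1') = -11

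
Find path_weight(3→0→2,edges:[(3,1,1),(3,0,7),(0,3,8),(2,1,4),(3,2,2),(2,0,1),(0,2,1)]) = w(3→0)=7 + w(0→2)=1
= 8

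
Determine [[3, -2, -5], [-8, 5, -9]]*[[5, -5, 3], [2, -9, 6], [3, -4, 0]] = [[-4, 23, -3], [-57, 31, 6]]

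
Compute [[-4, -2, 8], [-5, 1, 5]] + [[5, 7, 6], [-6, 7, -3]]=[[1, 5, 14], [-11, 8, 2]]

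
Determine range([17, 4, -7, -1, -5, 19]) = 26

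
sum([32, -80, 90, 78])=32 + (-80) + 90 + 78
= 120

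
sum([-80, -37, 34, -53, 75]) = (-80) + (-37) + 34 + (-53) + 75
= -61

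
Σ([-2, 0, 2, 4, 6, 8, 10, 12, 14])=54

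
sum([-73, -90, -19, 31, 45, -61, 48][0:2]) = -163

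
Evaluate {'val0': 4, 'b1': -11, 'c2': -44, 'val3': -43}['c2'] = -44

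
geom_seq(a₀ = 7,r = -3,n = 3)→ a_0 = 7*(-3)^0 = 7
a_1 = 7*(-3)^1 = -21
a_2 = 7*(-3)^2 = 63
= [7, -21, 63]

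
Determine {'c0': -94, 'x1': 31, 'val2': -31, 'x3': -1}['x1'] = 31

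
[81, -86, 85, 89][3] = 89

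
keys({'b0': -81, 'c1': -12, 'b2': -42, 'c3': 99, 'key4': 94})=['b0', 'c1', 'b2', 'c3', 'key4']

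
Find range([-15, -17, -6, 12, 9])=29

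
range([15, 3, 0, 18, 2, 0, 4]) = 18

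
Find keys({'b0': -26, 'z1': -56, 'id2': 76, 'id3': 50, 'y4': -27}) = ['b0', 'z1', 'id2', 'id3', 'y4']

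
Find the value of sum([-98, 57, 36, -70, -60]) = -135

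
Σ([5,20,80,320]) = 425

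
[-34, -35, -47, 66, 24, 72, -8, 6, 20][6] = -8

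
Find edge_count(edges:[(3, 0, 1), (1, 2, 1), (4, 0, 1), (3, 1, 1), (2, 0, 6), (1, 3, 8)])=6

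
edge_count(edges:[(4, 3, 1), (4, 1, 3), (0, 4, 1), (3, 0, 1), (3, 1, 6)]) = 5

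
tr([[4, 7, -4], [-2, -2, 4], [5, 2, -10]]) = -8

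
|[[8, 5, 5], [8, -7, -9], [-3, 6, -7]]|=(1)*(8)*det([[-7, -9], [6, -7]]) + (-1)*(5)*det([[8, -9], [-3, -7]]) + (1)*(5)*det([[8, -7], [-3, 6]])
= 824 + 415 + 135
= 1374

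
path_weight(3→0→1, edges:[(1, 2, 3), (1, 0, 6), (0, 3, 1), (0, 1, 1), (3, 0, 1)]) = 2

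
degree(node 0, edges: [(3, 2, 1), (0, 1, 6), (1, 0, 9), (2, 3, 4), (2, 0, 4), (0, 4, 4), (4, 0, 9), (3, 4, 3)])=5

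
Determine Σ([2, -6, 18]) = 14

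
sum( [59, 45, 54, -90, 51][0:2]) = slice → [59, 45]
59 + 45
= 104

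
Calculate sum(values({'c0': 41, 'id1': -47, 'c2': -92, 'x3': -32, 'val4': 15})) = 41 + (-47) + (-92) + (-32) + 15
= -115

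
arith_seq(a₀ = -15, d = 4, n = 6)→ a_0 = -15 + 0*4 = -15
a_1 = -15 + 1*4 = -11
a_2 = -15 + 2*4 = -7
...
= [-15, -11, -7, -3, 1, 5]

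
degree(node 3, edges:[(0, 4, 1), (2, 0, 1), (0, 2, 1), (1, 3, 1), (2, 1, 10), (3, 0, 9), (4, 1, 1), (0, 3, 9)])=incident: (1,3), (3,0), (0,3)
= 3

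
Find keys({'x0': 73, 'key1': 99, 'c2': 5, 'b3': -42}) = ['x0', 'key1', 'c2', 'b3']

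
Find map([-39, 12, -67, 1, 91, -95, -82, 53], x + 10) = -39+10=-29, 12+10=22, -67+10=-57, 1+10=11, 91+10=101, -95+10=-85, -82+10=-72, 53+10=63
= [-29, 22, -57, 11, 101, -85, -72, 63]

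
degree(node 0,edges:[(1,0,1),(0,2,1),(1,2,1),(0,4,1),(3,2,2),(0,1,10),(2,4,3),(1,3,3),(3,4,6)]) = incident: (1,0), (0,2), (0,4), (0,1)
= 4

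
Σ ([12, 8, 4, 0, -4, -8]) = 12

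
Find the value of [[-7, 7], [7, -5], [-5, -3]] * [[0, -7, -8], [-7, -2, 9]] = [[-49, 35, 119], [35, -39, -101], [21, 41, 13]]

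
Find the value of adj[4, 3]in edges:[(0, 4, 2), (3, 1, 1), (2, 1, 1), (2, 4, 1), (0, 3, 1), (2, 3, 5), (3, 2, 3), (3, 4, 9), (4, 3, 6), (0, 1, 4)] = 6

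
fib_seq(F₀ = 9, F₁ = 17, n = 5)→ [9, 17, 26, 43, 69]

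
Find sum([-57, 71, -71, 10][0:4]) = slice → [-57, 71, -71, 10]
(-57) + 71 + (-71) + 10
= -47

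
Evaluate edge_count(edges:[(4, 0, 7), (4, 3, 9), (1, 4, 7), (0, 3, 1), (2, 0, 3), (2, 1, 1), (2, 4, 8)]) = 7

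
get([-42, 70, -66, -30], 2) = -66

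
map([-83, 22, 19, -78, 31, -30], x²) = [6889, 484, 361, 6084, 961, 900]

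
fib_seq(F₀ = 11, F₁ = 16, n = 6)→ F_2 = F_1 + F_0 = 27
F_3 = F_2 + F_1 = 43
F_4 = F_3 + F_2 = 70
...
= [11, 16, 27, 43, 70, 113]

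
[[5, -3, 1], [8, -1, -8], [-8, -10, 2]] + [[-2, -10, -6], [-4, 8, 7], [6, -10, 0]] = [[3, -13, -5], [4, 7, -1], [-2, -20, 2]]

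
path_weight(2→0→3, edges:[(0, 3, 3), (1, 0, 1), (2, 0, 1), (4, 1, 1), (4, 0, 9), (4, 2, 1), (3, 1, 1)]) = w(2→0)=1 + w(0→3)=3
= 4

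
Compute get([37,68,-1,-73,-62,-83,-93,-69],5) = -83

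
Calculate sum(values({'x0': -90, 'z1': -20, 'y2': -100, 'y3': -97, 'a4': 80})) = (-90) + (-20) + (-100) + (-97) + 80
= -227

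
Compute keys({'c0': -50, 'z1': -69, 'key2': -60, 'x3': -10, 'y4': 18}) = ['c0', 'z1', 'key2', 'x3', 'y4']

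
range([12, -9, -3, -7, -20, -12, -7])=32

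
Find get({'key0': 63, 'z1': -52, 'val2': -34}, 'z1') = -52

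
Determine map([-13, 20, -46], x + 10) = [-3, 30, -36]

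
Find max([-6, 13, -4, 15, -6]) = 15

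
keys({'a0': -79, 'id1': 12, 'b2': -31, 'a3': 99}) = ['a0', 'id1', 'b2', 'a3']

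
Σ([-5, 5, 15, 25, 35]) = (-5) + 5 + 15 + 25 + 35
= 75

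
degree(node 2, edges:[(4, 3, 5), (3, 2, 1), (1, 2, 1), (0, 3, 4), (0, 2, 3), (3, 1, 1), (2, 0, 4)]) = 4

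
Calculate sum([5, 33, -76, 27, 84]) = 73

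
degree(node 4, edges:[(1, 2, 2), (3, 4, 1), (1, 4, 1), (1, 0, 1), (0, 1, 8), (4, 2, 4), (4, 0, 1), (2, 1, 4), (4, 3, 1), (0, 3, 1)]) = 5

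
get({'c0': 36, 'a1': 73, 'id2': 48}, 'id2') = 48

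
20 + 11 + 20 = 51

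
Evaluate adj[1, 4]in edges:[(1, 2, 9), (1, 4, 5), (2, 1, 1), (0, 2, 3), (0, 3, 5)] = 5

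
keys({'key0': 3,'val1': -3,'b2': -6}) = ['key0', 'val1', 'b2']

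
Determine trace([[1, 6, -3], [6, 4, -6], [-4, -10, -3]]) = diagonal: 1 + 4 + (-3)
= 2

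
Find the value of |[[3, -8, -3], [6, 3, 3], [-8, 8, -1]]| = -153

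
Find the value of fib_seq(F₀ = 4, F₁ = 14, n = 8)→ [4, 14, 18, 32, 50, 82, 132, 214]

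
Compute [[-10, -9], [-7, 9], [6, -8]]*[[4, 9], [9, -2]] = [[-121, -72], [53, -81], [-48, 70]]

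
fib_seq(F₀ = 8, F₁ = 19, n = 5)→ F_2 = F_1 + F_0 = 27
F_3 = F_2 + F_1 = 46
F_4 = F_3 + F_2 = 73
= [8, 19, 27, 46, 73]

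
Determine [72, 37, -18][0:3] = [72, 37, -18]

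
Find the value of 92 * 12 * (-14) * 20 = -309120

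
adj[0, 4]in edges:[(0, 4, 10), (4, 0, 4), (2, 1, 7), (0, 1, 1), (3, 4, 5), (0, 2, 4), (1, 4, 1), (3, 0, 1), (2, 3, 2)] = 10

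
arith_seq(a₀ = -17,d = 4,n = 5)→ [-17, -13, -9, -5, -1]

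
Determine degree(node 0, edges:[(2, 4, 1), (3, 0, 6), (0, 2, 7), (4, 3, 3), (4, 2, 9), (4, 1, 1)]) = 2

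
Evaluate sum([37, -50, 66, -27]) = 37 + (-50) + 66 + (-27)
= 26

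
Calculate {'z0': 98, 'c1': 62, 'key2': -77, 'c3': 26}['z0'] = 98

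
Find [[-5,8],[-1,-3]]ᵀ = [[-5, -1], [8, -3]]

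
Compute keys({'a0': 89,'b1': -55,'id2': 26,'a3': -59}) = ['a0', 'b1', 'id2', 'a3']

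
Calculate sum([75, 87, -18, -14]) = 130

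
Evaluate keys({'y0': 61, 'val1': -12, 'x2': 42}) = ['y0', 'val1', 'x2']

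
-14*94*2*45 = -118440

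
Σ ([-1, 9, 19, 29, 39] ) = (-1) + 9 + 19 + 29 + 39
= 95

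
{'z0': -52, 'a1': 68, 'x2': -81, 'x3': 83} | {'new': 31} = {'z0': -52, 'a1': 68, 'x2': -81, 'x3': 83, 'new': 31}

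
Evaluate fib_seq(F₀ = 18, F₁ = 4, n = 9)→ F_2 = F_1 + F_0 = 22
F_3 = F_2 + F_1 = 26
F_4 = F_3 + F_2 = 48
...
= [18, 4, 22, 26, 48, 74, 122, 196, 318]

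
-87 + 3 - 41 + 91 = -34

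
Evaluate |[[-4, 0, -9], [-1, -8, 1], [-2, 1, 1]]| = 189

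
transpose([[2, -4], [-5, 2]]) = [[2, -5], [-4, 2]]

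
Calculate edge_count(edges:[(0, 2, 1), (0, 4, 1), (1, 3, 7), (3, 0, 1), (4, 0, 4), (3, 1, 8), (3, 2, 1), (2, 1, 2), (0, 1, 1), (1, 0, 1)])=10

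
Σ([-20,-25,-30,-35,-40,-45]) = (-20) + (-25) + (-30) + (-35) + (-40) + (-45)
= -195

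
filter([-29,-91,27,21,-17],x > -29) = keep x where x > -29: -29✗, -91✗, 27✓, 21✓, -17✓
= [27, 21, -17]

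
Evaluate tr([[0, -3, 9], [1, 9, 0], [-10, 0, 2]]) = 11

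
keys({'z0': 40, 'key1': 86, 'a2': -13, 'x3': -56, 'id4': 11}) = ['z0', 'key1', 'a2', 'x3', 'id4']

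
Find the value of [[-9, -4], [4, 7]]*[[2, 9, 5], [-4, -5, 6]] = C[0][0] = (-9)*(2) + (-4)*(-4) = -2
C[0][1] = (-9)*(9) + (-4)*(-5) = -61
C[0][2] = (-9)*(5) + (-4)*(6) = -69
C[1][0] = (4)*(2) + (7)*(-4) = -20
C[1][1] = (4)*(9) + (7)*(-5) = 1
C[1][2] = (4)*(5) + (7)*(6) = 62
= [[-2, -61, -69], [-20, 1, 62]]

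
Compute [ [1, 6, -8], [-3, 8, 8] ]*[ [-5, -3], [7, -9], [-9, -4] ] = [[109, -25], [-1, -95]]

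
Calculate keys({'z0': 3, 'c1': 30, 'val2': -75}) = ['z0', 'c1', 'val2']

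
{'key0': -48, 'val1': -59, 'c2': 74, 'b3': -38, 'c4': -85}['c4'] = -85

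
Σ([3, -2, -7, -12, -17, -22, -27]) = -84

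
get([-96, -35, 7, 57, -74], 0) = -96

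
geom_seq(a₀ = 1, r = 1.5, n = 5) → [1.0, 1.5, 2.25, 3.375, 5.0625]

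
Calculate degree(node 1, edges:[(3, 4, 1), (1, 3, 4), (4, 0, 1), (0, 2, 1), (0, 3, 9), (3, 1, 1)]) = 2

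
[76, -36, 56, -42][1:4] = [-36, 56, -42]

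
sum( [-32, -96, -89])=(-32) + (-96) + (-89)
= -217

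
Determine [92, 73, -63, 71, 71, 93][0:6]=[92, 73, -63, 71, 71, 93]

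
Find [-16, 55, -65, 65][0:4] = [-16, 55, -65, 65]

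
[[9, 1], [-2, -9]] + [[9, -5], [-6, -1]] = [[18, -4], [-8, -10]]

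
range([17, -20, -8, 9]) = 37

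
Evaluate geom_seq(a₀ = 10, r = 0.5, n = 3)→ a_0 = 10*0.5^0 = 10.0
a_1 = 10*0.5^1 = 5.0
a_2 = 10*0.5^2 = 2.5
= [10.0, 5.0, 2.5]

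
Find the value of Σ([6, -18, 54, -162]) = 6 + -18 + 54 + -162
= -120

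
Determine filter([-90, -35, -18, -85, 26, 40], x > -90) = keep x where x > -90: -90✗, -35✓, -18✓, -85✓, 26✓, 40✓
= [-35, -18, -85, 26, 40]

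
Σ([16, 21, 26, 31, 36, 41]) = 171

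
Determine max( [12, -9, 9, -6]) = 12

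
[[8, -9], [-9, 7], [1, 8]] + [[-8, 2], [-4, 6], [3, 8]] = [[0, -7], [-13, 13], [4, 16]]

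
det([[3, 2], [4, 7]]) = (3)*(7) - (2)*(4)
= 13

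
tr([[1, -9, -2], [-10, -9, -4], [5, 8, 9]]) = 1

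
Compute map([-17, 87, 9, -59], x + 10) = -17+10=-7, 87+10=97, 9+10=19, -59+10=-49
= [-7, 97, 19, -49]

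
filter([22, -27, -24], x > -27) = [22, -24]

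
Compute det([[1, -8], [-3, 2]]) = -22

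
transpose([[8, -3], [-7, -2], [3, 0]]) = [[8, -7, 3], [-3, -2, 0]]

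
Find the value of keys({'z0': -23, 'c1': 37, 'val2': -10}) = ['z0', 'c1', 'val2']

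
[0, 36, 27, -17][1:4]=[36, 27, -17]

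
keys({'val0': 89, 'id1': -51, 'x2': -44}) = ['val0', 'id1', 'x2']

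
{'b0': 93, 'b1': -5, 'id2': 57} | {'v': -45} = {'b0': 93, 'b1': -5, 'id2': 57, 'v': -45}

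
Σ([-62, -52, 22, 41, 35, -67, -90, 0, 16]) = -157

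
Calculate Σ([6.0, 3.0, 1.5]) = 6.0 + 3.0 + 1.5
= 10.5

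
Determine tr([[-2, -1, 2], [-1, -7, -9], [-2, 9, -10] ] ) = -19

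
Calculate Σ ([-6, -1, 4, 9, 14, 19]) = 39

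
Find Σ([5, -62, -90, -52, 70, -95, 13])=-211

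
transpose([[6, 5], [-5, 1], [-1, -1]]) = [[6, -5, -1], [5, 1, -1]]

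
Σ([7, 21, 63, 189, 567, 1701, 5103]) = 7651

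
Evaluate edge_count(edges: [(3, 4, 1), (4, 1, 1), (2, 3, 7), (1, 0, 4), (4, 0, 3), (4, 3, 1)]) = 6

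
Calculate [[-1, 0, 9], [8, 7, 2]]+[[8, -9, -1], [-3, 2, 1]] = [[7, -9, 8], [5, 9, 3]]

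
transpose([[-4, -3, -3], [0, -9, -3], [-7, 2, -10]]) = [[-4, 0, -7], [-3, -9, 2], [-3, -3, -10]]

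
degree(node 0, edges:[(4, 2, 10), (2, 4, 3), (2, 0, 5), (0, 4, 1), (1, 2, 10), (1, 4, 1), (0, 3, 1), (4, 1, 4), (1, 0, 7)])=4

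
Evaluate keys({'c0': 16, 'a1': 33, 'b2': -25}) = ['c0', 'a1', 'b2']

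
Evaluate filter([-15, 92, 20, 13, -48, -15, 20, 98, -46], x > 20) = [92, 98]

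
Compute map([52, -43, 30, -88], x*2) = 52*2=104, -43*2=-86, 30*2=60, -88*2=-176
= [104, -86, 60, -176]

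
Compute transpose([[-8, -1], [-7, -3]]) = [[-8, -7], [-1, -3]]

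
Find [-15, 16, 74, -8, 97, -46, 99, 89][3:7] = [-8, 97, -46, 99]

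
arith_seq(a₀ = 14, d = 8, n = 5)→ a_0 = 14 + 0*8 = 14
a_1 = 14 + 1*8 = 22
a_2 = 14 + 2*8 = 30
...
= [14, 22, 30, 38, 46]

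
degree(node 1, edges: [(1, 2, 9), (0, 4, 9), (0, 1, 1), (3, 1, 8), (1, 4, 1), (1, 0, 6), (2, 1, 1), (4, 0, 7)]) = incident: (1,2), (0,1), (3,1), (1,4), (1,0), (2,1)
= 6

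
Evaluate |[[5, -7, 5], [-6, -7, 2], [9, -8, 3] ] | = (1)*(5)*det([[-7, 2], [-8, 3]]) + (-1)*(-7)*det([[-6, 2], [9, 3]]) + (1)*(5)*det([[-6, -7], [9, -8]])
= -25 + -252 + 555
= 278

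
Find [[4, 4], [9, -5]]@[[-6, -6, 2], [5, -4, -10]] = [[-4, -40, -32], [-79, -34, 68]]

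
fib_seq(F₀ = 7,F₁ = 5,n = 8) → F_2 = F_1 + F_0 = 12
F_3 = F_2 + F_1 = 17
F_4 = F_3 + F_2 = 29
...
= [7, 5, 12, 17, 29, 46, 75, 121]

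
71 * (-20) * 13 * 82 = -1513720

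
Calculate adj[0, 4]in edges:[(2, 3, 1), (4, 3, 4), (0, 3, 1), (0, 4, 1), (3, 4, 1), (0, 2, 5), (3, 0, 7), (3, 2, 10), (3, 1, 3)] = 1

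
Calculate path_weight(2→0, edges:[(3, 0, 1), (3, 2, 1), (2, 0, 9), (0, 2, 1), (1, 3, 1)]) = 9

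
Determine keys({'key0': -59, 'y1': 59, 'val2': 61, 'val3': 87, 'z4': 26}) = ['key0', 'y1', 'val2', 'val3', 'z4']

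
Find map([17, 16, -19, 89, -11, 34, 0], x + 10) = [27, 26, -9, 99, -1, 44, 10]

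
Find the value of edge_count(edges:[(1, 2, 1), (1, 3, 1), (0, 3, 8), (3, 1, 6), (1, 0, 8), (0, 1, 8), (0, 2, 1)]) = 7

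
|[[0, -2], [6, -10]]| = (0)*(-10) - (-2)*(6)
= 12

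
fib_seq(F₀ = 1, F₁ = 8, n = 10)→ F_2 = F_1 + F_0 = 9
F_3 = F_2 + F_1 = 17
F_4 = F_3 + F_2 = 26
...
= [1, 8, 9, 17, 26, 43, 69, 112, 181, 293]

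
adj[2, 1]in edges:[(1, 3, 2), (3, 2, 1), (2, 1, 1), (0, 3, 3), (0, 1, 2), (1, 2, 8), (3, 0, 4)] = 1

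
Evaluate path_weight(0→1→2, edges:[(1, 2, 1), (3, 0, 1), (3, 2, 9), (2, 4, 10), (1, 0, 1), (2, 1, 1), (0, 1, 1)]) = 2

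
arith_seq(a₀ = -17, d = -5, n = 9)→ a_0 = -17 + 0*-5 = -17
a_1 = -17 + 1*-5 = -22
a_2 = -17 + 2*-5 = -27
...
= [-17, -22, -27, -32, -37, -42, -47, -52, -57]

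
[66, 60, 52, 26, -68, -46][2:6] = [52, 26, -68, -46]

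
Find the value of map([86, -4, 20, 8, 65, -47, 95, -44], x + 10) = 86+10=96, -4+10=6, 20+10=30, 8+10=18, 65+10=75, -47+10=-37, 95+10=105, -44+10=-34
= [96, 6, 30, 18, 75, -37, 105, -34]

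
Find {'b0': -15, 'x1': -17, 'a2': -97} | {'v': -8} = {'b0': -15, 'x1': -17, 'a2': -97, 'v': -8}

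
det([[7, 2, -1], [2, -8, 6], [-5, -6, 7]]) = (1)*(7)*det([[-8, 6], [-6, 7]]) + (-1)*(2)*det([[2, 6], [-5, 7]]) + (1)*(-1)*det([[2, -8], [-5, -6]])
= -140 + -88 + 52
= -176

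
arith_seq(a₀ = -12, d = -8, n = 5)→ [-12, -20, -28, -36, -44]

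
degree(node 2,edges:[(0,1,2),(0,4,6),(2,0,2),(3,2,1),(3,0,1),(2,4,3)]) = incident: (2,0), (3,2), (2,4)
= 3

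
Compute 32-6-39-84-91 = -188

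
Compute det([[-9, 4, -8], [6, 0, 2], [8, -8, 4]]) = 208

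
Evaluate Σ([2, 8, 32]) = 2 + 8 + 32
= 42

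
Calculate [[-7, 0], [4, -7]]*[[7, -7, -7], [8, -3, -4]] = C[0][0] = (-7)*(7) + (0)*(8) = -49
C[0][1] = (-7)*(-7) + (0)*(-3) = 49
C[0][2] = (-7)*(-7) + (0)*(-4) = 49
C[1][0] = (4)*(7) + (-7)*(8) = -28
C[1][1] = (4)*(-7) + (-7)*(-3) = -7
C[1][2] = (4)*(-7) + (-7)*(-4) = 0
= [[-49, 49, 49], [-28, -7, 0]]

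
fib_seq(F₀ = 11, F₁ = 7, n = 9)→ F_2 = F_1 + F_0 = 18
F_3 = F_2 + F_1 = 25
F_4 = F_3 + F_2 = 43
...
= [11, 7, 18, 25, 43, 68, 111, 179, 290]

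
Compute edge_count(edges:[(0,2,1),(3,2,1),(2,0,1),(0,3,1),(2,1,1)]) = 5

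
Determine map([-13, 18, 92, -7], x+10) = [-3, 28, 102, 3]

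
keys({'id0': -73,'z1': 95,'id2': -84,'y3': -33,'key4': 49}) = ['id0', 'z1', 'id2', 'y3', 'key4']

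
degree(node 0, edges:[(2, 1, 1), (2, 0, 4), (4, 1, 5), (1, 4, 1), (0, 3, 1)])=2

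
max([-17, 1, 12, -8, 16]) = 16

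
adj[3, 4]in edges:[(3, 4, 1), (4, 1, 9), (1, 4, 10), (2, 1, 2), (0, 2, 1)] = 1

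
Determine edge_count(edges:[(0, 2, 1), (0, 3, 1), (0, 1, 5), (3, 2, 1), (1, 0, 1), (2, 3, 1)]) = 6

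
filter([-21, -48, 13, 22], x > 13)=keep x where x > 13: -21✗, -48✗, 13✗, 22✓
= [22]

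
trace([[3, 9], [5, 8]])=diagonal: 3 + 8
= 11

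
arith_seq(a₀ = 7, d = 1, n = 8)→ a_0 = 7 + 0*1 = 7
a_1 = 7 + 1*1 = 8
a_2 = 7 + 2*1 = 9
...
= [7, 8, 9, 10, 11, 12, 13, 14]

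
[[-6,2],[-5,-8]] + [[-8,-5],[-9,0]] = [[-14, -3], [-14, -8]]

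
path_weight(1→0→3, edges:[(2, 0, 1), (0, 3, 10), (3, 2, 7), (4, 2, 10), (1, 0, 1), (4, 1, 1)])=11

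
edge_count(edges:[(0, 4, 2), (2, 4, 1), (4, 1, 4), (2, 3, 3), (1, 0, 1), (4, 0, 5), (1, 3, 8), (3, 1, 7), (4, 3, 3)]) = 9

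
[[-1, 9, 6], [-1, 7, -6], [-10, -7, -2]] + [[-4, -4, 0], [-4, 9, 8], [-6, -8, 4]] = [[-5, 5, 6], [-5, 16, 2], [-16, -15, 2]]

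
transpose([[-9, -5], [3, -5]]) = [[-9, 3], [-5, -5]]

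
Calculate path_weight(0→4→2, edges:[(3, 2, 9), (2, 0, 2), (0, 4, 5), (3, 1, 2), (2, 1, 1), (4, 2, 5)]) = 10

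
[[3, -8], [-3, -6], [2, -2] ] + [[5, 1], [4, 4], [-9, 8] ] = [[8, -7], [1, -2], [-7, 6]]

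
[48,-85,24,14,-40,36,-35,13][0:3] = [48, -85, 24]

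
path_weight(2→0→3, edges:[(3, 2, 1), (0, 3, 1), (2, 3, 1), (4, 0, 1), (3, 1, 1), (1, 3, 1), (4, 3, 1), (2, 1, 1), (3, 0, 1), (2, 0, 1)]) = 2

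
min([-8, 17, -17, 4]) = -17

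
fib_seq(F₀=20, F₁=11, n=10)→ [20, 11, 31, 42, 73, 115, 188, 303, 491, 794]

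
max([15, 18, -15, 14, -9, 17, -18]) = 18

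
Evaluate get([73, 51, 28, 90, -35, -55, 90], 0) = 73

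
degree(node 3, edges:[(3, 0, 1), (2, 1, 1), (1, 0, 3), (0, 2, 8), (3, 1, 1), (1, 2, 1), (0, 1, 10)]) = 2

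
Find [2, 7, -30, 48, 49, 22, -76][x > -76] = [2, 7, -30, 48, 49, 22]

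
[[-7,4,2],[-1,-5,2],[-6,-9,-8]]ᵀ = [[-7, -1, -6], [4, -5, -9], [2, 2, -8]]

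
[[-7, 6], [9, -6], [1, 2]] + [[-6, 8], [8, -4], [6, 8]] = [[-13, 14], [17, -10], [7, 10]]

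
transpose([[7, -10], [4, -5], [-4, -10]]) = [[7, 4, -4], [-10, -5, -10]]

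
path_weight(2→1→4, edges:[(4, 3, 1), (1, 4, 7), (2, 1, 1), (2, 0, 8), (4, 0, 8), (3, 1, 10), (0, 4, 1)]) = w(2→1)=1 + w(1→4)=7
= 8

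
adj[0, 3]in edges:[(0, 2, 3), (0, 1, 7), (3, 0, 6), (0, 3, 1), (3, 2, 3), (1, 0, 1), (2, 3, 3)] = 1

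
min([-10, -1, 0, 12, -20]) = -20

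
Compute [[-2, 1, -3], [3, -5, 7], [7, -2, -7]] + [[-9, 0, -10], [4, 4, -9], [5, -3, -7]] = [[-11, 1, -13], [7, -1, -2], [12, -5, -14]]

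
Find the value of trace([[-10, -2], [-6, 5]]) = -5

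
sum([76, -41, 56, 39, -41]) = 76 + (-41) + 56 + 39 + (-41)
= 89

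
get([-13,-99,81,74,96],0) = -13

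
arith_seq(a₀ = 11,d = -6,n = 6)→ a_0 = 11 + 0*-6 = 11
a_1 = 11 + 1*-6 = 5
a_2 = 11 + 2*-6 = -1
...
= [11, 5, -1, -7, -13, -19]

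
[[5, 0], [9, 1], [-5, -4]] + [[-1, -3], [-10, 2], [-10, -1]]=[[4, -3], [-1, 3], [-15, -5]]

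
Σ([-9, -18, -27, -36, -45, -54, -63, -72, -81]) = -405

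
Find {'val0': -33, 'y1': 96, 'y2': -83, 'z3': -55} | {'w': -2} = {'val0': -33, 'y1': 96, 'y2': -83, 'z3': -55, 'w': -2}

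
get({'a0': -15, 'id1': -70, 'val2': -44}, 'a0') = -15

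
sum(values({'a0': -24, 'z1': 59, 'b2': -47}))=-12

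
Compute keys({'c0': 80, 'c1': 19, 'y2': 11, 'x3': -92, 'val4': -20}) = ['c0', 'c1', 'y2', 'x3', 'val4']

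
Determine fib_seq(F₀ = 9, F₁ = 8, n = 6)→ [9, 8, 17, 25, 42, 67]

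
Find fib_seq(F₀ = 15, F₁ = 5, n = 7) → F_2 = F_1 + F_0 = 20
F_3 = F_2 + F_1 = 25
F_4 = F_3 + F_2 = 45
...
= [15, 5, 20, 25, 45, 70, 115]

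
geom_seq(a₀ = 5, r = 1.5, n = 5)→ [5.0, 7.5, 11.25, 16.875, 25.3125]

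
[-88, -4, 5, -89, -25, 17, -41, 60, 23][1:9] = [-4, 5, -89, -25, 17, -41, 60, 23]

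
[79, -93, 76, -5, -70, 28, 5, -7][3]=-5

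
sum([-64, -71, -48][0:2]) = -135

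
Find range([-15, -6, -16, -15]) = 10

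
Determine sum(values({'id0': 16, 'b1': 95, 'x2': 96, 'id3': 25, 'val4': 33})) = 16 + 95 + 96 + 25 + 33
= 265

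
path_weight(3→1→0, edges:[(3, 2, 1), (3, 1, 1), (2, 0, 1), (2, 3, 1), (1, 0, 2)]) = 3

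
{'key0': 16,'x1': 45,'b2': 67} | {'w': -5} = {'key0': 16, 'x1': 45, 'b2': 67, 'w': -5}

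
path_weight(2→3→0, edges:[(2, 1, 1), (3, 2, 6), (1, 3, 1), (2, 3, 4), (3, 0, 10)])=14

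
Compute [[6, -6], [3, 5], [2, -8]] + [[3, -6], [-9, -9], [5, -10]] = [[9, -12], [-6, -4], [7, -18]]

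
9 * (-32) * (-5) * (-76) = -109440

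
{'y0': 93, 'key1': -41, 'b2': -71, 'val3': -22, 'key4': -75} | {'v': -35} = {'y0': 93, 'key1': -41, 'b2': -71, 'val3': -22, 'key4': -75, 'v': -35}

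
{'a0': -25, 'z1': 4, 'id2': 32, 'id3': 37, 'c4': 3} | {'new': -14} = {'a0': -25, 'z1': 4, 'id2': 32, 'id3': 37, 'c4': 3, 'new': -14}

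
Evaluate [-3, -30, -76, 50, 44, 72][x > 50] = [72]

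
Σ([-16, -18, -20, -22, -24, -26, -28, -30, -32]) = (-16) + (-18) + (-20) + (-22) + (-24) + (-26) + (-28) + (-30) + (-32)
= -216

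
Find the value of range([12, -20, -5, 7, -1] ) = 32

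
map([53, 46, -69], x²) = [2809, 2116, 4761]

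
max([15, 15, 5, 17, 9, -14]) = 17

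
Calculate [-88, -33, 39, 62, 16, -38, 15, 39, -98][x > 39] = [62]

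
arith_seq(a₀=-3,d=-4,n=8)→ [-3, -7, -11, -15, -19, -23, -27, -31]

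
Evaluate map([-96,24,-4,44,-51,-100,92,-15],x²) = [9216, 576, 16, 1936, 2601, 10000, 8464, 225]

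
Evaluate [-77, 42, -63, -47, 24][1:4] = [42, -63, -47]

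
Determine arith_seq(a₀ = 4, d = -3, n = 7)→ a_0 = 4 + 0*-3 = 4
a_1 = 4 + 1*-3 = 1
a_2 = 4 + 2*-3 = -2
...
= [4, 1, -2, -5, -8, -11, -14]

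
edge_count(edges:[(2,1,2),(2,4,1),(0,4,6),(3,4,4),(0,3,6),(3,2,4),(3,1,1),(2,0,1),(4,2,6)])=9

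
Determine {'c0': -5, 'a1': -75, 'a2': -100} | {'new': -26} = {'c0': -5, 'a1': -75, 'a2': -100, 'new': -26}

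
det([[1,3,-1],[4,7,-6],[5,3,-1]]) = (1)*(1)*det([[7, -6], [3, -1]]) + (-1)*(3)*det([[4, -6], [5, -1]]) + (1)*(-1)*det([[4, 7], [5, 3]])
= 11 + -78 + 23
= -44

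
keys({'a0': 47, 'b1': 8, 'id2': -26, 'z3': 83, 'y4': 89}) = ['a0', 'b1', 'id2', 'z3', 'y4']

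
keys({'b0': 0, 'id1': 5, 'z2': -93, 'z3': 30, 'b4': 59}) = ['b0', 'id1', 'z2', 'z3', 'b4']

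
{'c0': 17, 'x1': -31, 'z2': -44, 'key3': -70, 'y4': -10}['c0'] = 17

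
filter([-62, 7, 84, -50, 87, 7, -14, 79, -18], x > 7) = [84, 87, 79]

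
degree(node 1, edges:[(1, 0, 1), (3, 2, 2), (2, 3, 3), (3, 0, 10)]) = 1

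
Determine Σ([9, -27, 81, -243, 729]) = 549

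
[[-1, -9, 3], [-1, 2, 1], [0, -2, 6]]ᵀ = [[-1, -1, 0], [-9, 2, -2], [3, 1, 6]]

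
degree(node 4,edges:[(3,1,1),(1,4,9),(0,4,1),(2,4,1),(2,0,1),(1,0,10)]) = 3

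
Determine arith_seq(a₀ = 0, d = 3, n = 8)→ [0, 3, 6, 9, 12, 15, 18, 21]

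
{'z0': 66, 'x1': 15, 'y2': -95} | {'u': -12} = {'z0': 66, 'x1': 15, 'y2': -95, 'u': -12}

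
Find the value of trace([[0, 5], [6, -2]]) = diagonal: 0 + (-2)
= -2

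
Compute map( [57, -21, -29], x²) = [3249, 441, 841]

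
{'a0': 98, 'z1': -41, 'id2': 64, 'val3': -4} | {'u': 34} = {'a0': 98, 'z1': -41, 'id2': 64, 'val3': -4, 'u': 34}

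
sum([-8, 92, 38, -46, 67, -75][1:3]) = slice → [92, 38]
92 + 38
= 130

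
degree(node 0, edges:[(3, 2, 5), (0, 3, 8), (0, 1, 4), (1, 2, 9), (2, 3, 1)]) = incident: (0,3), (0,1)
= 2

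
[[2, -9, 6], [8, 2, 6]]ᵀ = [[2, 8], [-9, 2], [6, 6]]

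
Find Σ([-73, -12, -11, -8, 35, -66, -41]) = -176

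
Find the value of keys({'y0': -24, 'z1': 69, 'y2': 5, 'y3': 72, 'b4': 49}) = ['y0', 'z1', 'y2', 'y3', 'b4']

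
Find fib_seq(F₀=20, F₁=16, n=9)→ F_2 = F_1 + F_0 = 36
F_3 = F_2 + F_1 = 52
F_4 = F_3 + F_2 = 88
...
= [20, 16, 36, 52, 88, 140, 228, 368, 596]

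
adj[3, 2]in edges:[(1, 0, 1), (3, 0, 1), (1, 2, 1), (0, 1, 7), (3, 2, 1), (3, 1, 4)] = 1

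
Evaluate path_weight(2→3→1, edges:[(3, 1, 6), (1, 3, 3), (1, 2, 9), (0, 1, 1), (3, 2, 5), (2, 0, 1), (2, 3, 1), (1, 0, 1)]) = 7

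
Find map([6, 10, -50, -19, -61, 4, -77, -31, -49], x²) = (6)²=36, (10)²=100, (-50)²=2500, (-19)²=361, (-61)²=3721, (4)²=16, (-77)²=5929, (-31)²=961, (-49)²=2401
= [36, 100, 2500, 361, 3721, 16, 5929, 961, 2401]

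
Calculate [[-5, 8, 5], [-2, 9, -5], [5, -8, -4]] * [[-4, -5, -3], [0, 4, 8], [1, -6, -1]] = [[25, 27, 74], [3, 76, 83], [-24, -33, -75]]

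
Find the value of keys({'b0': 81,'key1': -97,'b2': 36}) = ['b0', 'key1', 'b2']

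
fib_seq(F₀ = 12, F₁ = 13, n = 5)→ F_2 = F_1 + F_0 = 25
F_3 = F_2 + F_1 = 38
F_4 = F_3 + F_2 = 63
= [12, 13, 25, 38, 63]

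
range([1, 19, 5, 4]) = 18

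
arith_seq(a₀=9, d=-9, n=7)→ [9, 0, -9, -18, -27, -36, -45]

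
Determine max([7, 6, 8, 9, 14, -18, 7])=14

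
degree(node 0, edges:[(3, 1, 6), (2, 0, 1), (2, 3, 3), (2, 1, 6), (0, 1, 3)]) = incident: (2,0), (0,1)
= 2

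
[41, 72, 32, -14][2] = 32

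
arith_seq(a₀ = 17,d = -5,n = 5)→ a_0 = 17 + 0*-5 = 17
a_1 = 17 + 1*-5 = 12
a_2 = 17 + 2*-5 = 7
...
= [17, 12, 7, 2, -3]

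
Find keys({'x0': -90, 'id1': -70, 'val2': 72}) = ['x0', 'id1', 'val2']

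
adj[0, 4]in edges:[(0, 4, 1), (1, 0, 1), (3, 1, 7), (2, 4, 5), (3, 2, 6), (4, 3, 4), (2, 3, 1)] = 1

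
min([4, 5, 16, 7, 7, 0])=0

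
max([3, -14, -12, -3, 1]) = 3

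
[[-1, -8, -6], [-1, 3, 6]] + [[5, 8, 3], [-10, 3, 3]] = [[4, 0, -3], [-11, 6, 9]]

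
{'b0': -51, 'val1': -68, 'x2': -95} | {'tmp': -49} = {'b0': -51, 'val1': -68, 'x2': -95, 'tmp': -49}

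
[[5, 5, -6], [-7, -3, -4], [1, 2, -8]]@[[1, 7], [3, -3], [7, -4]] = C[0][0] = (5)*(1) + (5)*(3) + (-6)*(7) = -22
C[0][1] = (5)*(7) + (5)*(-3) + (-6)*(-4) = 44
C[1][0] = (-7)*(1) + (-3)*(3) + (-4)*(7) = -44
C[1][1] = (-7)*(7) + (-3)*(-3) + (-4)*(-4) = -24
C[2][0] = (1)*(1) + (2)*(3) + (-8)*(7) = -49
C[2][1] = (1)*(7) + (2)*(-3) + (-8)*(-4) = 33
= [[-22, 44], [-44, -24], [-49, 33]]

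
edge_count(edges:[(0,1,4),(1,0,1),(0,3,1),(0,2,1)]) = 4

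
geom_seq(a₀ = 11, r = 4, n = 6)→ [11, 44, 176, 704, 2816, 11264]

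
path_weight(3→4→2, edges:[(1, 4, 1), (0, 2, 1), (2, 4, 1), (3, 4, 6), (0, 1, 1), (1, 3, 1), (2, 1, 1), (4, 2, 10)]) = 16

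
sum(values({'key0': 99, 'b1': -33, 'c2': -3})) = 99 + (-33) + (-3)
= 63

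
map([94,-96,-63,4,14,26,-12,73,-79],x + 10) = 94+10=104, -96+10=-86, -63+10=-53, 4+10=14, 14+10=24, 26+10=36, -12+10=-2, 73+10=83, -79+10=-69
= [104, -86, -53, 14, 24, 36, -2, 83, -69]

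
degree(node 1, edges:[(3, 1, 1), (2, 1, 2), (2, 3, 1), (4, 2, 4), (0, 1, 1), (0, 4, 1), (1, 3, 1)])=incident: (3,1), (2,1), (0,1), (1,3)
= 4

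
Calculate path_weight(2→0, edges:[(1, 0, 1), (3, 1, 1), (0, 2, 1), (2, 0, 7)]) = w(2→0)=7
= 7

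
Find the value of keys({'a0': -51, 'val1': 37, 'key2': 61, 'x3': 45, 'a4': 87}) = ['a0', 'val1', 'key2', 'x3', 'a4']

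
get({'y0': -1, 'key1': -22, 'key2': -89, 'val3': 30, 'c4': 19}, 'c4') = 19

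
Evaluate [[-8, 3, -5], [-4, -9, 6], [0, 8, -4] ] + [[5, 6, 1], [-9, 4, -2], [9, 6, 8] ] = [[-3, 9, -4], [-13, -5, 4], [9, 14, 4]]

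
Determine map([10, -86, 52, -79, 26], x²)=[100, 7396, 2704, 6241, 676]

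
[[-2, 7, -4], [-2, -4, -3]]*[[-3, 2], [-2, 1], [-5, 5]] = C[0][0] = (-2)*(-3) + (7)*(-2) + (-4)*(-5) = 12
C[0][1] = (-2)*(2) + (7)*(1) + (-4)*(5) = -17
C[1][0] = (-2)*(-3) + (-4)*(-2) + (-3)*(-5) = 29
C[1][1] = (-2)*(2) + (-4)*(1) + (-3)*(5) = -23
= [[12, -17], [29, -23]]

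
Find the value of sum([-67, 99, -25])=(-67) + 99 + (-25)
= 7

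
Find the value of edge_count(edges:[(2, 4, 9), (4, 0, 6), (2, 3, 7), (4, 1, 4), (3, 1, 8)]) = 5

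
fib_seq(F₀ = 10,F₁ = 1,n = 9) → [10, 1, 11, 12, 23, 35, 58, 93, 151]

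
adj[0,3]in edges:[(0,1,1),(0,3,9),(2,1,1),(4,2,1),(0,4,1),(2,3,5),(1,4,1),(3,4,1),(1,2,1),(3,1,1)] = 9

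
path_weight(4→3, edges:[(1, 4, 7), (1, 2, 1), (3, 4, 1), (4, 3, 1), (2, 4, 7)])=w(4→3)=1
= 1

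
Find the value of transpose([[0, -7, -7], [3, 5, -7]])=[[0, 3], [-7, 5], [-7, -7]]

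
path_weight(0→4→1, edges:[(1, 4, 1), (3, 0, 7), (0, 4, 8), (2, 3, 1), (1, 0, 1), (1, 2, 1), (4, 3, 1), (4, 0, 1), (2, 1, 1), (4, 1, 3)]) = 11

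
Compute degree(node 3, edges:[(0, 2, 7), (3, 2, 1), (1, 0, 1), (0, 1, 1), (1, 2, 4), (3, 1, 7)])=incident: (3,2), (3,1)
= 2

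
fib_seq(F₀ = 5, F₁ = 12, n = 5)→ [5, 12, 17, 29, 46]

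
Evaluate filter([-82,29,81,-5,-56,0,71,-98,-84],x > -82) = keep x where x > -82: -82✗, 29✓, 81✓, -5✓, -56✓, 0✓, 71✓, -98✗, -84✗
= [29, 81, -5, -56, 0, 71]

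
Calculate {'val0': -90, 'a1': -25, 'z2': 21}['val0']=-90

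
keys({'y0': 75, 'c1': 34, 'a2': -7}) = ['y0', 'c1', 'a2']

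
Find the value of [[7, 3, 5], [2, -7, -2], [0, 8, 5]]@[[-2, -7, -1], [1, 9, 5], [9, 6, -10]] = [[34, 8, -42], [-29, -89, -17], [53, 102, -10]]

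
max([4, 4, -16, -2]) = 4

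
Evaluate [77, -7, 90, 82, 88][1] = -7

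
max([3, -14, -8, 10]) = 10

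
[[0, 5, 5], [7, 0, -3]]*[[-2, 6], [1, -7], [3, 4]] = C[0][0] = (0)*(-2) + (5)*(1) + (5)*(3) = 20
C[0][1] = (0)*(6) + (5)*(-7) + (5)*(4) = -15
C[1][0] = (7)*(-2) + (0)*(1) + (-3)*(3) = -23
C[1][1] = (7)*(6) + (0)*(-7) + (-3)*(4) = 30
= [[20, -15], [-23, 30]]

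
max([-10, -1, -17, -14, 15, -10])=15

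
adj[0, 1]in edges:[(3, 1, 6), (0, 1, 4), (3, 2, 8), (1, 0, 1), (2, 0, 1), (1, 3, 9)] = 4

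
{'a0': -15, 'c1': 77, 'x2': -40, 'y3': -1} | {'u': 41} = {'a0': -15, 'c1': 77, 'x2': -40, 'y3': -1, 'u': 41}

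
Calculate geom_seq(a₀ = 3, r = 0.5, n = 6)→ [3.0, 1.5, 0.75, 0.375, 0.1875, 0.09375]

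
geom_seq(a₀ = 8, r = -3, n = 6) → a_0 = 8*(-3)^0 = 8
a_1 = 8*(-3)^1 = -24
a_2 = 8*(-3)^2 = 72
...
= [8, -24, 72, -216, 648, -1944]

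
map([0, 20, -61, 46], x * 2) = [0, 40, -122, 92]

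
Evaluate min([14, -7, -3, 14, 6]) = -7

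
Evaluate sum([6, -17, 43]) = 6 + (-17) + 43
= 32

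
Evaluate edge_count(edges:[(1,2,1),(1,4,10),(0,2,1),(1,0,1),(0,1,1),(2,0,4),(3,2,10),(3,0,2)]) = 8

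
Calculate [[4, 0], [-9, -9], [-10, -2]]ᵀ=[[4, -9, -10], [0, -9, -2]]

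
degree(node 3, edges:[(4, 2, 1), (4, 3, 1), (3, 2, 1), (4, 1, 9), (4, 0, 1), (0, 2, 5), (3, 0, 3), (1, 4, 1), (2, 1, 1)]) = 3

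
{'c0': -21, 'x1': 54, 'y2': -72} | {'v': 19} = {'c0': -21, 'x1': 54, 'y2': -72, 'v': 19}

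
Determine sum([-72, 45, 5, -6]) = (-72) + 45 + 5 + (-6)
= -28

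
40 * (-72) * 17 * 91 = -4455360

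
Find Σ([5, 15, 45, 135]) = 5 + 15 + 45 + 135
= 200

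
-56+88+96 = 128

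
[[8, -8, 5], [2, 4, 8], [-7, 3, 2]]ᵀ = [[8, 2, -7], [-8, 4, 3], [5, 8, 2]]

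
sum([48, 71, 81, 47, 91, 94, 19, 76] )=48 + 71 + 81 + 47 + 91 + 94 + 19 + 76
= 527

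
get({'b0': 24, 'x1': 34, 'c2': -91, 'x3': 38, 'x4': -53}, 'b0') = 24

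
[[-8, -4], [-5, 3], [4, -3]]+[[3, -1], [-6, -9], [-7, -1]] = [[-5, -5], [-11, -6], [-3, -4]]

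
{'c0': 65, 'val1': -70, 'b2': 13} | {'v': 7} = {'c0': 65, 'val1': -70, 'b2': 13, 'v': 7}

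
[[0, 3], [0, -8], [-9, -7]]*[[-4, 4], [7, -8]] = [[21, -24], [-56, 64], [-13, 20]]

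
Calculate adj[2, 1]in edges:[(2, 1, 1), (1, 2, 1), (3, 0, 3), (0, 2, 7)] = 1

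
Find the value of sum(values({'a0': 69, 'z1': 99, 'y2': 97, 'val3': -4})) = 261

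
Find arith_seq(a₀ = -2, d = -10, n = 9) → a_0 = -2 + 0*-10 = -2
a_1 = -2 + 1*-10 = -12
a_2 = -2 + 2*-10 = -22
...
= [-2, -12, -22, -32, -42, -52, -62, -72, -82]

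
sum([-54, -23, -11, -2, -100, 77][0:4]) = -90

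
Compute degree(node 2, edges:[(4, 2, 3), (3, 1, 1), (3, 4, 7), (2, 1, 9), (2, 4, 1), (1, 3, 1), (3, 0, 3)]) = incident: (4,2), (2,1), (2,4)
= 3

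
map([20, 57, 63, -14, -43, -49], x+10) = 20+10=30, 57+10=67, 63+10=73, -14+10=-4, -43+10=-33, -49+10=-39
= [30, 67, 73, -4, -33, -39]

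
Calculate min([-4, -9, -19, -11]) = -19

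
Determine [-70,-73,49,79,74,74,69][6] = 69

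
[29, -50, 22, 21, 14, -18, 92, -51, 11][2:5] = [22, 21, 14]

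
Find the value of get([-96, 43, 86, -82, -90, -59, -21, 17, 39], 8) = 39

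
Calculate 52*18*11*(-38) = -391248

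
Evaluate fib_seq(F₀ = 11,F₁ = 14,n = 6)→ [11, 14, 25, 39, 64, 103]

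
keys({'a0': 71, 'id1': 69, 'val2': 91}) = ['a0', 'id1', 'val2']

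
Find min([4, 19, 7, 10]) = 4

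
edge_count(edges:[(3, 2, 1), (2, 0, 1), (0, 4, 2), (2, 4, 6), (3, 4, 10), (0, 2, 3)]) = 6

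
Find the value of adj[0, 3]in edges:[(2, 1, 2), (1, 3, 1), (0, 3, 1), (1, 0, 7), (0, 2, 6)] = 1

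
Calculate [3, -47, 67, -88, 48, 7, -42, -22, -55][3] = -88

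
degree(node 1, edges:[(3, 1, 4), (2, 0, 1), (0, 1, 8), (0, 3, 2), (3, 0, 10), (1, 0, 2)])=incident: (3,1), (0,1), (1,0)
= 3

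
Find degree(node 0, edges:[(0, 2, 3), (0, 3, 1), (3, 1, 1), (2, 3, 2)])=2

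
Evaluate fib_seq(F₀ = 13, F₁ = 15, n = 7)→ F_2 = F_1 + F_0 = 28
F_3 = F_2 + F_1 = 43
F_4 = F_3 + F_2 = 71
...
= [13, 15, 28, 43, 71, 114, 185]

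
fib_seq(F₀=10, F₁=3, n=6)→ F_2 = F_1 + F_0 = 13
F_3 = F_2 + F_1 = 16
F_4 = F_3 + F_2 = 29
...
= [10, 3, 13, 16, 29, 45]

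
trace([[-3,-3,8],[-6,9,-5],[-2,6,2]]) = diagonal: (-3) + 9 + 2
= 8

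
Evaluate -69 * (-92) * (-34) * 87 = -18777384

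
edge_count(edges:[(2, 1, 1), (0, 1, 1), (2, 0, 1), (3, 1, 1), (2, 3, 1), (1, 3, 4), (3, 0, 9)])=7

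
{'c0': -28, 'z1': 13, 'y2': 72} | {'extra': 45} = {'c0': -28, 'z1': 13, 'y2': 72, 'extra': 45}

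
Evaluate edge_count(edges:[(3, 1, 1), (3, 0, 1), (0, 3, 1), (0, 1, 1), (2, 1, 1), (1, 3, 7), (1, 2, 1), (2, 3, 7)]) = 8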